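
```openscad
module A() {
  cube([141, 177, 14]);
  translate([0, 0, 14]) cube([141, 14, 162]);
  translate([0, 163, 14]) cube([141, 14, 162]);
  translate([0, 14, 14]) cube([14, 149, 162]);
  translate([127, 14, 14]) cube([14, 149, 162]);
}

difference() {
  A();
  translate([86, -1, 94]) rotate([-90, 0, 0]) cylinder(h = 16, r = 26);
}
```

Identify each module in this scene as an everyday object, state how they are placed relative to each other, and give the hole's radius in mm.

A is an open box. The open box has a circular hole through its front wall. The hole's radius is 26 mm.

The subtracted cylinder has r = 26 mm.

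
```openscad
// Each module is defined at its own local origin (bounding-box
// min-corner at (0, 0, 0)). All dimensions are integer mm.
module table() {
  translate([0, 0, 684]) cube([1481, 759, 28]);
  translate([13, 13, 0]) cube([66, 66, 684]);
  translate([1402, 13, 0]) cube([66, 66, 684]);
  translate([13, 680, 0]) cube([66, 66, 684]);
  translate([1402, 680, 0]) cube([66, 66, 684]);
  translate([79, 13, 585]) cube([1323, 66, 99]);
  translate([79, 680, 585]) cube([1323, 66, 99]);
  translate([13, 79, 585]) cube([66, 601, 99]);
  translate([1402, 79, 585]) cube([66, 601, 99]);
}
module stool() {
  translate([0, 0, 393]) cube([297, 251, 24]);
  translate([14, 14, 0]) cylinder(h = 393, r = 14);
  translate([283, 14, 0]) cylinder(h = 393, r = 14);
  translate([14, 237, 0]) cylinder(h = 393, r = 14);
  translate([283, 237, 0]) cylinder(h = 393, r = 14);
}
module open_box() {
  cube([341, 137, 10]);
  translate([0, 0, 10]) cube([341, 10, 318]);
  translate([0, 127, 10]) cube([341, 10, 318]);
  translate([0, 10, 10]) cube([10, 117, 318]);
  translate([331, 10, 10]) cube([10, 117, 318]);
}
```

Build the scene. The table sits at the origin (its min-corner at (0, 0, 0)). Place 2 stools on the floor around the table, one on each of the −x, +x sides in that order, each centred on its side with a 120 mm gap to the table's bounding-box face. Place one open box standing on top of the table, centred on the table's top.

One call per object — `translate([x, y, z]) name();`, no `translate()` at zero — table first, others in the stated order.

table();
translate([-417, 254, 0]) stool();
translate([1601, 254, 0]) stool();
translate([570, 311, 712]) open_box();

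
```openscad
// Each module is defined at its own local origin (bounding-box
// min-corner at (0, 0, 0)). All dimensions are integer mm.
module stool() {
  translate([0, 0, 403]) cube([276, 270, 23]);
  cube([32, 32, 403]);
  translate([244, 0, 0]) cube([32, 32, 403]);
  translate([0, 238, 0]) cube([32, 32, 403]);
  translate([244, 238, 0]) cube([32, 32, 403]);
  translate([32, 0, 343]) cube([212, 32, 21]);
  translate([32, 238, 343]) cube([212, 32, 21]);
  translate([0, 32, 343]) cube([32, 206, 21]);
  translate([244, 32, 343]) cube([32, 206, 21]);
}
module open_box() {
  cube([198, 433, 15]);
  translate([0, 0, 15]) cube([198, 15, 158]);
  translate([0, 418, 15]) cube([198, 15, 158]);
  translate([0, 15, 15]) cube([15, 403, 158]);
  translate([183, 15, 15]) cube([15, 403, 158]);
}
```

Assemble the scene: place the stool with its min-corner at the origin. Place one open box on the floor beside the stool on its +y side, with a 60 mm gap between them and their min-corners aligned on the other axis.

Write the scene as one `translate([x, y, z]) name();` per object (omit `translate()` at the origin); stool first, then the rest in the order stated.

stool();
translate([0, 330, 0]) open_box();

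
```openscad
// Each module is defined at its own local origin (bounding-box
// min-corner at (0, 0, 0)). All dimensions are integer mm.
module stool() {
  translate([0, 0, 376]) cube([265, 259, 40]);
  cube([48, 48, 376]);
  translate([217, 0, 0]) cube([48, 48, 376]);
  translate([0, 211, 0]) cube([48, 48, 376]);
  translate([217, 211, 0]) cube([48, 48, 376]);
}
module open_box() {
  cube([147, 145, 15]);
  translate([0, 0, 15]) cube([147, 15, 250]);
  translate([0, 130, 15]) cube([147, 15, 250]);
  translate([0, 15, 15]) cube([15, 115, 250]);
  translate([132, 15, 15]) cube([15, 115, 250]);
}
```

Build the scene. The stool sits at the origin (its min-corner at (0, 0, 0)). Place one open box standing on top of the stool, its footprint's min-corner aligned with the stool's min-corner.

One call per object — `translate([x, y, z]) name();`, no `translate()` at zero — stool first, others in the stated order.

stool();
translate([0, 0, 416]) open_box();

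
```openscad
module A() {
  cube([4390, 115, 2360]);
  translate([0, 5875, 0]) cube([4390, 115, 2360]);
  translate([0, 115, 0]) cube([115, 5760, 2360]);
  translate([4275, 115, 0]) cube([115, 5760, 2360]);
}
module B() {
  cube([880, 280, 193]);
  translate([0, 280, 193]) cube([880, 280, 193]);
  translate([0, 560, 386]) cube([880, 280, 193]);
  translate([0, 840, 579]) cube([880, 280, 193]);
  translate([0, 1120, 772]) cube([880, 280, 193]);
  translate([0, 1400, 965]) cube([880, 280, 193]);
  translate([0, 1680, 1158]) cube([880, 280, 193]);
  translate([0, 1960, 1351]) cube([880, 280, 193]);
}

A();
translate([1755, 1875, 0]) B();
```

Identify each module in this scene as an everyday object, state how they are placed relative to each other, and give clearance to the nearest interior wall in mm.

A is a house frame. B is a staircase. The staircase sits inside the house frame, centred. The clearance to the nearest interior wall is 1640 mm.

Clearances: x = 1640, y = 1760; minimum 1640 mm.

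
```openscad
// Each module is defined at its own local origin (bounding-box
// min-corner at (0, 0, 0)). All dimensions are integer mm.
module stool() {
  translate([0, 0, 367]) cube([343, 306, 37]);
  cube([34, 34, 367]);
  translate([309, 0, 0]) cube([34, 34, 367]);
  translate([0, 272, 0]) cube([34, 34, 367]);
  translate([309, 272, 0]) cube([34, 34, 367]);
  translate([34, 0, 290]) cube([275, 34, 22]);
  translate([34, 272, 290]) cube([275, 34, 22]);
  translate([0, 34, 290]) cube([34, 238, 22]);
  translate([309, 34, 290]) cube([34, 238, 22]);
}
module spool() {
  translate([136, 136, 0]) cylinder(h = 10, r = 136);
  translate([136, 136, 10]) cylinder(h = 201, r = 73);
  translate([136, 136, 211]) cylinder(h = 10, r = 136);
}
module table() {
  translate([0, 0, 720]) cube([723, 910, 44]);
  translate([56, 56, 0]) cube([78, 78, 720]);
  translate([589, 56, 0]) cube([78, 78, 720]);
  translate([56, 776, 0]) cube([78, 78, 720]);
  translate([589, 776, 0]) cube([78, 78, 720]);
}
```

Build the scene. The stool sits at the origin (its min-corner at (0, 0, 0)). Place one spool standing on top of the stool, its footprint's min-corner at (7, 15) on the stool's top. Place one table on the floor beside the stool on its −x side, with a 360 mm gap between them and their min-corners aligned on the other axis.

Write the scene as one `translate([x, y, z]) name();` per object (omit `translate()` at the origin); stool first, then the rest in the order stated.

stool();
translate([7, 15, 404]) spool();
translate([-1083, 0, 0]) table();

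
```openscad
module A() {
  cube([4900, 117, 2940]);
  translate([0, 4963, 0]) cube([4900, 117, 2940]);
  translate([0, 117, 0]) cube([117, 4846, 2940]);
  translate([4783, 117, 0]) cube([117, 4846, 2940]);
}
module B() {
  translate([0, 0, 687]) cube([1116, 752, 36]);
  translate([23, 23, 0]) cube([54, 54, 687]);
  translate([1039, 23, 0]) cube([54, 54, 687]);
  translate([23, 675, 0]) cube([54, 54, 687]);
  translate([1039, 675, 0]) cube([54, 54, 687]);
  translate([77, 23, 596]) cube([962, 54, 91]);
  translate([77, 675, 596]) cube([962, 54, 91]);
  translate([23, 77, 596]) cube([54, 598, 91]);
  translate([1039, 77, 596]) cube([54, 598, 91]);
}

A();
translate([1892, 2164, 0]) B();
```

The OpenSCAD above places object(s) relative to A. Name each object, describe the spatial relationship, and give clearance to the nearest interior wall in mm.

A is a house frame. B is a table. The table sits inside the house frame, centred. The clearance to the nearest interior wall is 1775 mm.

Clearances: x = 1775, y = 2047; minimum 1775 mm.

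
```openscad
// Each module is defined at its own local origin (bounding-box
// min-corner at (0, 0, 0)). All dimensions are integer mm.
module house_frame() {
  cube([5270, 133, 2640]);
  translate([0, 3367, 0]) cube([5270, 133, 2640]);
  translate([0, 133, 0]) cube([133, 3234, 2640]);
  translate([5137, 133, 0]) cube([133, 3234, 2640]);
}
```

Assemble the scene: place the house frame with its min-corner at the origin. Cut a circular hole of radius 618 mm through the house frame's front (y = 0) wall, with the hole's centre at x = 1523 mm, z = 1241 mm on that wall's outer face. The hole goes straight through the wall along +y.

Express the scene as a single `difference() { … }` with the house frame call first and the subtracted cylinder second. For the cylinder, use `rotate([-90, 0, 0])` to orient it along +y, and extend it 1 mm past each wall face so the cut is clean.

difference() {
  house_frame();
  translate([1523, -1, 1241]) rotate([-90, 0, 0]) cylinder(h = 135, r = 618);
}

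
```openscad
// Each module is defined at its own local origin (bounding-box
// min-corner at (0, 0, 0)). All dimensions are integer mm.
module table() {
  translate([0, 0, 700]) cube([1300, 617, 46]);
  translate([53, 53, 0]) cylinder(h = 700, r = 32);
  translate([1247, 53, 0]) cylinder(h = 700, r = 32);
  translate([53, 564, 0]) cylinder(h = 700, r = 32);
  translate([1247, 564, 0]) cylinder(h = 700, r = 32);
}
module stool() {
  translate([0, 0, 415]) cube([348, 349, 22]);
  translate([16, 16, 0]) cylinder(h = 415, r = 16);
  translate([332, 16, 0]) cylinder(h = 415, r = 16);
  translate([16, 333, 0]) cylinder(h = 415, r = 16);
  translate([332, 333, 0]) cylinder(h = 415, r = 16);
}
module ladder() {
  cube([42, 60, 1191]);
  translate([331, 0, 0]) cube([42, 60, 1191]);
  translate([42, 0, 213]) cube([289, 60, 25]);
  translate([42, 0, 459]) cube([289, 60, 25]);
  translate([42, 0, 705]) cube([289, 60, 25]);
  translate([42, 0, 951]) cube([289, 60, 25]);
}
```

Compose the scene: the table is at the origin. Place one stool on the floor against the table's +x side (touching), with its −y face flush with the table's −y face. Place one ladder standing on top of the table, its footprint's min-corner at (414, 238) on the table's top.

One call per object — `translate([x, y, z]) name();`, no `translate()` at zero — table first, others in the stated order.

table();
translate([1300, 0, 0]) stool();
translate([414, 238, 746]) ladder();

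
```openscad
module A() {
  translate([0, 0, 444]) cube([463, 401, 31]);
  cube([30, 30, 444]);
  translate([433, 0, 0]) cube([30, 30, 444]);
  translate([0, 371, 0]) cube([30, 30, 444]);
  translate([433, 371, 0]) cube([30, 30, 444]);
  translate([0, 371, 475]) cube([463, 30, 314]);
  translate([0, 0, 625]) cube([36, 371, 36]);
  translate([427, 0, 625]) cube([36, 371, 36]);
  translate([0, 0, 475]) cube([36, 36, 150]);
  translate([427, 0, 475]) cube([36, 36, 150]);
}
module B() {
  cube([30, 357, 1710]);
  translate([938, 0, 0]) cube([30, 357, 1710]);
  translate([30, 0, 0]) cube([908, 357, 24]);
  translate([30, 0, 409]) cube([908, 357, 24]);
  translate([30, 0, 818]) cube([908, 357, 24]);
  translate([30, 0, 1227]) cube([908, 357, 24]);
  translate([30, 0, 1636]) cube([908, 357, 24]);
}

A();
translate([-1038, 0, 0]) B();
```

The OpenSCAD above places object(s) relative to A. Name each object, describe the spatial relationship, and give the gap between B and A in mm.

The bookshelf's nearest face is 70 mm from the chair's −x face.

A is a chair. B is a bookshelf. The bookshelf is on the floor beside the chair on its −x side. The gap between the bookshelf and the chair is 70 mm.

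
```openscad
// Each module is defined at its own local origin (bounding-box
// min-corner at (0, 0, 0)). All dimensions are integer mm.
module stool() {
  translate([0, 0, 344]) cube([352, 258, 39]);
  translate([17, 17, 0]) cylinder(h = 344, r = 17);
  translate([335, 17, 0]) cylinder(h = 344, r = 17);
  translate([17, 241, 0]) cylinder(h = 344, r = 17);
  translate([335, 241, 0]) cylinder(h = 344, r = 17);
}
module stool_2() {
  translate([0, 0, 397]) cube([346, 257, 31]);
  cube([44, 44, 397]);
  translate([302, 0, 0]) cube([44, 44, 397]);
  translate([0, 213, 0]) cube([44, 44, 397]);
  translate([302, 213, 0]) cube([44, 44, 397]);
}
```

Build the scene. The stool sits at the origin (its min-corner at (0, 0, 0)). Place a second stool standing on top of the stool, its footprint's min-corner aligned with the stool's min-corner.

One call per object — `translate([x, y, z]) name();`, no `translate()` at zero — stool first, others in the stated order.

stool();
translate([0, 0, 383]) stool_2();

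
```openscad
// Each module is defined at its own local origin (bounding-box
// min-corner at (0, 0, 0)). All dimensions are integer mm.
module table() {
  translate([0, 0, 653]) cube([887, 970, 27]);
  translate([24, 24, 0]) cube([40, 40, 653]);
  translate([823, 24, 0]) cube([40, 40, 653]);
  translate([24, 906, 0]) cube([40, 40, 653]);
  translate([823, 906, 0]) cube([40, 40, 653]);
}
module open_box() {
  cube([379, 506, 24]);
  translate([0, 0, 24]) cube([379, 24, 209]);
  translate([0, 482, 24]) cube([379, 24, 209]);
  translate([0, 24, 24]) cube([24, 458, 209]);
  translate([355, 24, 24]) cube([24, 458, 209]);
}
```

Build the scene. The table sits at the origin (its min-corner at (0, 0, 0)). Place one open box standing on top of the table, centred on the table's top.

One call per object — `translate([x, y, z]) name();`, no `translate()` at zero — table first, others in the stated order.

table();
translate([254, 232, 680]) open_box();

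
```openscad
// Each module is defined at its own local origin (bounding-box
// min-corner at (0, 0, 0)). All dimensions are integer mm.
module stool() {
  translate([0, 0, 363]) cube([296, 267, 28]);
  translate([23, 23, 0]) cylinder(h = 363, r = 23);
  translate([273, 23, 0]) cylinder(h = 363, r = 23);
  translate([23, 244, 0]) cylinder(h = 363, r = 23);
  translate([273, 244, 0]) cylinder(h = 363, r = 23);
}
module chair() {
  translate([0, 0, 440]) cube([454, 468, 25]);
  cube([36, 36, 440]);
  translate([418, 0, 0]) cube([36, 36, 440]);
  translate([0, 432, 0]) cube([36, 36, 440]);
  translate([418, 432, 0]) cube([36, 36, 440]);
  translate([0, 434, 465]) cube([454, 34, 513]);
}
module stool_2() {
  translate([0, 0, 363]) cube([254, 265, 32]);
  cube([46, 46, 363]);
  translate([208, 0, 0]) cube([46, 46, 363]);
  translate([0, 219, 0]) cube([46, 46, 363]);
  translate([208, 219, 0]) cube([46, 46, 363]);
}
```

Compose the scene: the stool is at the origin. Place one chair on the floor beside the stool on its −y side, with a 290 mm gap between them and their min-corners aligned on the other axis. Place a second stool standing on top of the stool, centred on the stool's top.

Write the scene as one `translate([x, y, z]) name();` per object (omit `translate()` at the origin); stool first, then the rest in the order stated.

stool();
translate([0, -758, 0]) chair();
translate([21, 1, 391]) stool_2();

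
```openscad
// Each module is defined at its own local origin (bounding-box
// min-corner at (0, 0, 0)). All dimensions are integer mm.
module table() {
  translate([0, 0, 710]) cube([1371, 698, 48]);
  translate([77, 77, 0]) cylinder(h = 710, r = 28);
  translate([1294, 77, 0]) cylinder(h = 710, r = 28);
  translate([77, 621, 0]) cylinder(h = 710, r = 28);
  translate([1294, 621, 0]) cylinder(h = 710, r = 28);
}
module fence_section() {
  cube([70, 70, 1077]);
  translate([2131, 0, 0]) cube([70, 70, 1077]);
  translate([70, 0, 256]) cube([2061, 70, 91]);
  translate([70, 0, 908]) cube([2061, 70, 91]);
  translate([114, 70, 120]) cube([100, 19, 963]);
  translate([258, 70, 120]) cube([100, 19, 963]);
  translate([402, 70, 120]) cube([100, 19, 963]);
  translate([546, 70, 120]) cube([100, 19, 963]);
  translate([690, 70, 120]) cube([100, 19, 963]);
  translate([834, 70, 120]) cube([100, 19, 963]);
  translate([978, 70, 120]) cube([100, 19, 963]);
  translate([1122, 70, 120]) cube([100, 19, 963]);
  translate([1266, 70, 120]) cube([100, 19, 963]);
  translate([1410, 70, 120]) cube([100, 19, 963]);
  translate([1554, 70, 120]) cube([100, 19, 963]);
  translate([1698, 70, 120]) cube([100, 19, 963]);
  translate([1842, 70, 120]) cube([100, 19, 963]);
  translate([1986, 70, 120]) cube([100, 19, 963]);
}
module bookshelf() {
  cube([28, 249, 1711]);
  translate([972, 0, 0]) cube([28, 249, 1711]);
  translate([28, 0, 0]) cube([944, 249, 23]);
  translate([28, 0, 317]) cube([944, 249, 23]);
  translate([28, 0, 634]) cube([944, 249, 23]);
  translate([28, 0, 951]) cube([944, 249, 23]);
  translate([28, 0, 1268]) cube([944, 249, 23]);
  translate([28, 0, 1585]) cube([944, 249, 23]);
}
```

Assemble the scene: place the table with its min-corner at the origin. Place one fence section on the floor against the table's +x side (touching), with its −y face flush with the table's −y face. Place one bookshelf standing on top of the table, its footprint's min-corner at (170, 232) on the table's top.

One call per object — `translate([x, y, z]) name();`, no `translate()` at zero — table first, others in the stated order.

table();
translate([1371, 0, 0]) fence_section();
translate([170, 232, 758]) bookshelf();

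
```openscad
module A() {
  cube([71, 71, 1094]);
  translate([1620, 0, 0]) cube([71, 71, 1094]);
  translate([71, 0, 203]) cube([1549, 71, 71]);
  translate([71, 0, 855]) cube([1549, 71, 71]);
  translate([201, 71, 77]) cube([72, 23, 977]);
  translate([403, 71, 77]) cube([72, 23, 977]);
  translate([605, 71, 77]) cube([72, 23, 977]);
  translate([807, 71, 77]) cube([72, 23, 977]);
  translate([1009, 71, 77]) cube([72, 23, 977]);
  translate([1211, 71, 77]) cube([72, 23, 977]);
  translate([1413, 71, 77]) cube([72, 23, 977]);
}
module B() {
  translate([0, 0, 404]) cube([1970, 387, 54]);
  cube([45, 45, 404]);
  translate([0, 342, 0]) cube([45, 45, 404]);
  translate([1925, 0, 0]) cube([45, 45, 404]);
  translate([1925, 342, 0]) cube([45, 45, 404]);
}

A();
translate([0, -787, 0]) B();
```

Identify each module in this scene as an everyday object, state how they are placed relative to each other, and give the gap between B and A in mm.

A is a fence section. B is a bench. The bench is on the floor beside the fence section on its −y side. The gap between the bench and the fence section is 400 mm.

The bench's nearest face is 400 mm from the fence section's −y face.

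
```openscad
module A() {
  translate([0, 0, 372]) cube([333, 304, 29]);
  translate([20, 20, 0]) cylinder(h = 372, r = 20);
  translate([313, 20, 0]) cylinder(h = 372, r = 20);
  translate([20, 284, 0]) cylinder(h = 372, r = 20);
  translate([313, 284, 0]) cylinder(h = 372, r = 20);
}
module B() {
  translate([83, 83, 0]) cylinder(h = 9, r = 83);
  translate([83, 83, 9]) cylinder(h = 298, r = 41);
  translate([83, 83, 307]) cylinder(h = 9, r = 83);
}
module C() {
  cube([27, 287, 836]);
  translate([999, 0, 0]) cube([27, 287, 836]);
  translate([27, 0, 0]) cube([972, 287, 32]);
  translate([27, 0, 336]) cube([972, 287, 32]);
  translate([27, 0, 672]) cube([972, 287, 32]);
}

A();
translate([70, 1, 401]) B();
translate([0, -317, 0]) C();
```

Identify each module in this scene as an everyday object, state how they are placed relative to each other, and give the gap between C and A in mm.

The bookshelf's nearest face is 30 mm from the stool's −y face.

A is a stool. B is a spool. C is a bookshelf. The spool is on top of the stool. The bookshelf is on the floor beside the stool on its −y side. The gap between the bookshelf and the stool is 30 mm.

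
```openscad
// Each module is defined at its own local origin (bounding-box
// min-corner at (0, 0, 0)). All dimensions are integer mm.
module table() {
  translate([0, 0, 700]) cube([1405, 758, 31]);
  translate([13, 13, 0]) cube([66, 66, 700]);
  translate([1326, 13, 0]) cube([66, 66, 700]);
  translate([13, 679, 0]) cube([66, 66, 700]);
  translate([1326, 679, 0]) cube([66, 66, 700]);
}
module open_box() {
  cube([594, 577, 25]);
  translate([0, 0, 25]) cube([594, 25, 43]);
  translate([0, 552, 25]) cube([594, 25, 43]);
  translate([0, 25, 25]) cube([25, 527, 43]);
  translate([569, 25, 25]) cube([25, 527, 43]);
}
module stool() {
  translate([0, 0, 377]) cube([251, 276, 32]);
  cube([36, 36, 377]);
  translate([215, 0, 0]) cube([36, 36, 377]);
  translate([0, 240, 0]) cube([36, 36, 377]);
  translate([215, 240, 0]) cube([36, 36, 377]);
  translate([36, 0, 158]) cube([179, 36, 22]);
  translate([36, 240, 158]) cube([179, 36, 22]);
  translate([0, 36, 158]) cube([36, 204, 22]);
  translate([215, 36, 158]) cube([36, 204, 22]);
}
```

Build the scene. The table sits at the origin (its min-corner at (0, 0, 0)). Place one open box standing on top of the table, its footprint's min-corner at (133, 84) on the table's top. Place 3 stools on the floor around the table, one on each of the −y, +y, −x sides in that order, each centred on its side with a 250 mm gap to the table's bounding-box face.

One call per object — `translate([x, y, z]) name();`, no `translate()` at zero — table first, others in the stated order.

table();
translate([133, 84, 731]) open_box();
translate([577, -526, 0]) stool();
translate([577, 1008, 0]) stool();
translate([-501, 241, 0]) stool();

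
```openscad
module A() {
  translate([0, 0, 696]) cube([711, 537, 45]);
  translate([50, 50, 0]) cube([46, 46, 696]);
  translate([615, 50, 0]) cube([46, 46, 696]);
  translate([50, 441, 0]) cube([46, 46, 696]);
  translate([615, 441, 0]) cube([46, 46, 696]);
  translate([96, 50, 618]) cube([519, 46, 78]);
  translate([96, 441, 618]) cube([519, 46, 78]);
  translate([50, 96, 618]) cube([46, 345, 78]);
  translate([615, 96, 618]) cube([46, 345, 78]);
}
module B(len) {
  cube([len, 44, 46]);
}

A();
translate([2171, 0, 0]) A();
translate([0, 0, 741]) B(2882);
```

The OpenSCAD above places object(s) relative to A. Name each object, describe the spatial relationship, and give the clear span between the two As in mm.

Second table starts at x = 2171; first ends at x = 711; clear span = 2171 − 711 = 1460 mm.

A is a table. B is a beam. A beam spans the tops of two tables. The clear span between the two tables is 1460 mm.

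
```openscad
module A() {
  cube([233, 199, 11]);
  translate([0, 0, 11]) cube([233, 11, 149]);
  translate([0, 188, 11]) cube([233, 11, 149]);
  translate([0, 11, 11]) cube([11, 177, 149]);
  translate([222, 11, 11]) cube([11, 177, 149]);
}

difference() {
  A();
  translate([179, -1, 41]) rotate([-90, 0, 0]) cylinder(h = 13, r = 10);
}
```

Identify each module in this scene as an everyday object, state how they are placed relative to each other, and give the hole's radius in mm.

A is an open box. The open box has a circular hole through its front wall. The hole's radius is 10 mm.

The subtracted cylinder has r = 10 mm.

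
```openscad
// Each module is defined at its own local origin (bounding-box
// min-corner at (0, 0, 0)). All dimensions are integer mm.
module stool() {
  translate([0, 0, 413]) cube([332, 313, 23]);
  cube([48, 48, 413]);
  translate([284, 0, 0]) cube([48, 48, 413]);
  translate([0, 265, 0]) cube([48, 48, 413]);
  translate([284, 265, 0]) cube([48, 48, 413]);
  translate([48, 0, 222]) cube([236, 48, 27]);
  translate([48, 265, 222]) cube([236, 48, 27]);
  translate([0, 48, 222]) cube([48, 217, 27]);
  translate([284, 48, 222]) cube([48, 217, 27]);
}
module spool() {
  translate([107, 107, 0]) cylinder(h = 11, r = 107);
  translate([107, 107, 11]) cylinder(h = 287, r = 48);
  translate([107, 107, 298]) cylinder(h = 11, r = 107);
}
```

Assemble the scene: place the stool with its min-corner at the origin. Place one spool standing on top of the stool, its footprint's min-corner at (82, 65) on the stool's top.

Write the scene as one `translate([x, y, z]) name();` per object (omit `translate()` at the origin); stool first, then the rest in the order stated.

stool();
translate([82, 65, 436]) spool();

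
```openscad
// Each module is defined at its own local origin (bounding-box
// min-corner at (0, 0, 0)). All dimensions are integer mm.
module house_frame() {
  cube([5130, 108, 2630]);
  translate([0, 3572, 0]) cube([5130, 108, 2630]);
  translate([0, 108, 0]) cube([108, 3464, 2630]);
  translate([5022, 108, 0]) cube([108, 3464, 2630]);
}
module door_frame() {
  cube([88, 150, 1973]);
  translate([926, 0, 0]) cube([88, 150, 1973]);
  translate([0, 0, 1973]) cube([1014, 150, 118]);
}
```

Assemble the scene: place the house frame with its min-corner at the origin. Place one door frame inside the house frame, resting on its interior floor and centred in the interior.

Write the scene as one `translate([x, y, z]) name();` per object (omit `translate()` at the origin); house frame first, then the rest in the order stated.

house_frame();
translate([2058, 1765, 0]) door_frame();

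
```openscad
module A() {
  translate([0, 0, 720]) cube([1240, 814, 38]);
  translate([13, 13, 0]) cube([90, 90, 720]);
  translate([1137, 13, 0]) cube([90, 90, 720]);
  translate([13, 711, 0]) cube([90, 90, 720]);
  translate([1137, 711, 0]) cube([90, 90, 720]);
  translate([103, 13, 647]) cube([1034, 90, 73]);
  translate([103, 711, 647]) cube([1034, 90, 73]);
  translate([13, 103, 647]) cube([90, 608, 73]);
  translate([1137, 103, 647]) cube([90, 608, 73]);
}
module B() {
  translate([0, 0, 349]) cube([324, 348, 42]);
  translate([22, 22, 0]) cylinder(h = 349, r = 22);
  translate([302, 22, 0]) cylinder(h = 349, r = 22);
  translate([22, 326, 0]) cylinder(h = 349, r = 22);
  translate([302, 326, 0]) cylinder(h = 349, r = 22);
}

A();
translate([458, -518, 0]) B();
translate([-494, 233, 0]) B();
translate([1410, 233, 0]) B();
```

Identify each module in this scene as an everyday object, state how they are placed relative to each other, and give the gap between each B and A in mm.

Each stool's nearest face is 170 mm from the table's bounding box.

A is a table. B is a stool. Three stools sit around the table at the −y, −x, +x sides. The gap between each stool and the table is 170 mm.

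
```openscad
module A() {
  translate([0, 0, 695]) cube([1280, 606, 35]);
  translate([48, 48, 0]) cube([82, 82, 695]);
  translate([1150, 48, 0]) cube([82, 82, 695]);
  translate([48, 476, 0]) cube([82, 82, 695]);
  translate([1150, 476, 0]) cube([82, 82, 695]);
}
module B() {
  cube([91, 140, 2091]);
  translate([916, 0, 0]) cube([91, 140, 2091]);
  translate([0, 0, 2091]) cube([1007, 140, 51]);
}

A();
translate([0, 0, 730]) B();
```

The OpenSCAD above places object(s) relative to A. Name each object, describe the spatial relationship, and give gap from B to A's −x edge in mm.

The door frame's min-x is at 0; the table's min-x is 0; gap = 0 mm.

A is a table. B is a door frame. The door frame is on top of the table. The gap from the door frame to the table's −x edge is 0 mm.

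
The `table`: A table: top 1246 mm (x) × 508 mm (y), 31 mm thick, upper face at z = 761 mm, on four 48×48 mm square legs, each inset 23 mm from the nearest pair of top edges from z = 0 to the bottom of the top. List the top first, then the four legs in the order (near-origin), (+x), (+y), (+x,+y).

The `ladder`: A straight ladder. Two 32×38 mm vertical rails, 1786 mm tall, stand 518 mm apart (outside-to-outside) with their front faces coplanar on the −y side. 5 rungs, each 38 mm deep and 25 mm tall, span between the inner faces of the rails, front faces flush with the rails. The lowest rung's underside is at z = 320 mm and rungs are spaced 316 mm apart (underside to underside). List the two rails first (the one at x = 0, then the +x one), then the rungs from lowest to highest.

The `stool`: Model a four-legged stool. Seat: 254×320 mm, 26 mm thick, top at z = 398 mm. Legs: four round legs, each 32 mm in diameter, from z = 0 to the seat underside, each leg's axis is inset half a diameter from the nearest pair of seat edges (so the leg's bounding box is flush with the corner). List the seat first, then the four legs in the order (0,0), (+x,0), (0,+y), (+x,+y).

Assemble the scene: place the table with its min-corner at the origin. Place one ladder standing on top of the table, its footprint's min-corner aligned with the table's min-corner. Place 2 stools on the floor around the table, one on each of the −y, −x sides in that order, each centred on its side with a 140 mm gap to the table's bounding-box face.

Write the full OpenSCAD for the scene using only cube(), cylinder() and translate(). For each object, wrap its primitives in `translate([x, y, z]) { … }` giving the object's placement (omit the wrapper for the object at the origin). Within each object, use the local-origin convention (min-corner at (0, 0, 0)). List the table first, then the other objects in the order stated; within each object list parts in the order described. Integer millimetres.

translate([0, 0, 730]) cube([1246, 508, 31]);
translate([23, 23, 0]) cube([48, 48, 730]);
translate([1175, 23, 0]) cube([48, 48, 730]);
translate([23, 437, 0]) cube([48, 48, 730]);
translate([1175, 437, 0]) cube([48, 48, 730]);
translate([0, 0, 761]) {
  cube([32, 38, 1786]);
  translate([486, 0, 0]) cube([32, 38, 1786]);
  translate([32, 0, 320]) cube([454, 38, 25]);
  translate([32, 0, 636]) cube([454, 38, 25]);
  translate([32, 0, 952]) cube([454, 38, 25]);
  translate([32, 0, 1268]) cube([454, 38, 25]);
  translate([32, 0, 1584]) cube([454, 38, 25]);
}
translate([496, -460, 0]) {
  translate([0, 0, 372]) cube([254, 320, 26]);
  translate([16, 16, 0]) cylinder(h = 372, r = 16);
  translate([238, 16, 0]) cylinder(h = 372, r = 16);
  translate([16, 304, 0]) cylinder(h = 372, r = 16);
  translate([238, 304, 0]) cylinder(h = 372, r = 16);
}
translate([-394, 94, 0]) {
  translate([0, 0, 372]) cube([254, 320, 26]);
  translate([16, 16, 0]) cylinder(h = 372, r = 16);
  translate([238, 16, 0]) cylinder(h = 372, r = 16);
  translate([16, 304, 0]) cylinder(h = 372, r = 16);
  translate([238, 304, 0]) cylinder(h = 372, r = 16);
}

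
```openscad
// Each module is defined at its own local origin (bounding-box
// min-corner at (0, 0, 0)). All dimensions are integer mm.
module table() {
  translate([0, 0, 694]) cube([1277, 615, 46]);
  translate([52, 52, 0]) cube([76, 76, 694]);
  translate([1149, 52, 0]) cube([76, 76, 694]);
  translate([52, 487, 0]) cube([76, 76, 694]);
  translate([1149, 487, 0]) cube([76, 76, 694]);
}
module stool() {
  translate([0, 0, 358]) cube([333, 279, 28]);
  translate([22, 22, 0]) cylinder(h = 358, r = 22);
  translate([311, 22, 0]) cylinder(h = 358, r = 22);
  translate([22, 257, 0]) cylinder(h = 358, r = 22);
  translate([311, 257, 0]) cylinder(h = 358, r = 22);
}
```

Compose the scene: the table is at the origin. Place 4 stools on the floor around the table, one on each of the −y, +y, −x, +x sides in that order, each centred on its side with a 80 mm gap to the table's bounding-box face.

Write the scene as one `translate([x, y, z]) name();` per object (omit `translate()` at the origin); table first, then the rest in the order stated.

table();
translate([472, -359, 0]) stool();
translate([472, 695, 0]) stool();
translate([-413, 168, 0]) stool();
translate([1357, 168, 0]) stool();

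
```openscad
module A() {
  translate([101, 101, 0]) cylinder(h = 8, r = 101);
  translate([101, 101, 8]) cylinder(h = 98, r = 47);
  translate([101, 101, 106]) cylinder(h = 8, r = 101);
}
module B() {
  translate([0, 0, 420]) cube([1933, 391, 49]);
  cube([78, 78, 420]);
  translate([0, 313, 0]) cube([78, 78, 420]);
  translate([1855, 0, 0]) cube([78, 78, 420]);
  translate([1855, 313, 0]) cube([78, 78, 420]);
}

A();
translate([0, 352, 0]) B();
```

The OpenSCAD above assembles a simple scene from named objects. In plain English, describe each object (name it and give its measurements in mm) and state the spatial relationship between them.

A is a spool: two coaxial disc flanges of radius 101 mm and thickness 8 mm, joined by a core cylinder of radius 47 mm and height 98 mm. The lower flange rests on z = 0 and the three cylinders share a vertical axis.

B is a bench: a 1933×391 mm seat slab, 49 mm thick, top at z = 469 mm, on four 78×78 mm square legs flush with the seat corners and standing on z = 0.

The bench is on the floor beside the spool on its +y side.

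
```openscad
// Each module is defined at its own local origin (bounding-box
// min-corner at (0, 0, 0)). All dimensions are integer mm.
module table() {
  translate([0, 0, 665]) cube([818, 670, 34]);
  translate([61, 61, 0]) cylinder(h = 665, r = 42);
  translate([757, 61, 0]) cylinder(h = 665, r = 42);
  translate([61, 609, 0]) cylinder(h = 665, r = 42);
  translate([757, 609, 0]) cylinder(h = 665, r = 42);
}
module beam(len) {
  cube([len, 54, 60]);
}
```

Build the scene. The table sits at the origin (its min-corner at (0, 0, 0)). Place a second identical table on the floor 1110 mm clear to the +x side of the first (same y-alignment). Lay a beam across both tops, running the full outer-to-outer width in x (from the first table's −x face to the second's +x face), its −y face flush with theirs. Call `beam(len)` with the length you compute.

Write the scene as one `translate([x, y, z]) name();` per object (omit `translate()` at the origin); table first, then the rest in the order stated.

table();
translate([1928, 0, 0]) table();
translate([0, 0, 699]) beam(2746);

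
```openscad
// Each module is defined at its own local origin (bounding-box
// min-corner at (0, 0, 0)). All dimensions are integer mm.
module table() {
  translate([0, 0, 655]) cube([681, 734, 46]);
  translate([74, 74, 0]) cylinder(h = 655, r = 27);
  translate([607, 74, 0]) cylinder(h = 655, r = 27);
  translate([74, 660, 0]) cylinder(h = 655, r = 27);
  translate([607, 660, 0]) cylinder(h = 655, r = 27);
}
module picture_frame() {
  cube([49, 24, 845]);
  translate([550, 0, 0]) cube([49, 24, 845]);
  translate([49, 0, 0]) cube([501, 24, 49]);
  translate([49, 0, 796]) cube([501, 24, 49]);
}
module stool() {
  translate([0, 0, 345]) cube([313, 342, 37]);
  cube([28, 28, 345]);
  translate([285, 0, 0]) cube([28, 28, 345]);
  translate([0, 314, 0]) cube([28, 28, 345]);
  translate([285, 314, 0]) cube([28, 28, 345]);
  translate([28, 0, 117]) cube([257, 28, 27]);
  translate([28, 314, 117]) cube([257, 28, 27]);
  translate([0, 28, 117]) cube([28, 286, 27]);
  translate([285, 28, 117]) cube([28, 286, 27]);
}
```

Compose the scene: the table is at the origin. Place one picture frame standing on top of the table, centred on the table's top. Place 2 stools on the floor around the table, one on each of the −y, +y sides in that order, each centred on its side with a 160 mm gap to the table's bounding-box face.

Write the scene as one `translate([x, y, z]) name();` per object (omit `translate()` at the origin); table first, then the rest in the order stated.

table();
translate([41, 355, 701]) picture_frame();
translate([184, -502, 0]) stool();
translate([184, 894, 0]) stool();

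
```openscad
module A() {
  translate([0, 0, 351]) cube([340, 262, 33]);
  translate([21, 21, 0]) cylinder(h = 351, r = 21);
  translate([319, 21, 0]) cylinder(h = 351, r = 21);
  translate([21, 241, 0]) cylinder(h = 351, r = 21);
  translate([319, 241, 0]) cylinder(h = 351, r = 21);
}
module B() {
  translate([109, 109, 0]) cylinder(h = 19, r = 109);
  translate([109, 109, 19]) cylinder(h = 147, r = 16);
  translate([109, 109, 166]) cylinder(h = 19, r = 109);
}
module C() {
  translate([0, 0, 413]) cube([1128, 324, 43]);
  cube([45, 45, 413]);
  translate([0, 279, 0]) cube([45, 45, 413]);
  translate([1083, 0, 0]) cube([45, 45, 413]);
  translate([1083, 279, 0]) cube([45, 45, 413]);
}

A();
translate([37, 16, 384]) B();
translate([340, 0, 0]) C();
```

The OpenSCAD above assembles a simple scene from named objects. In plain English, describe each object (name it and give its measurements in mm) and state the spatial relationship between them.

A is a four-legged stool. The seat is a 340×262×33 mm slab whose top surface is at z = 384 mm; four round legs, each 42 mm in diameter, run from the floor (z = 0) to the underside of the seat, each leg's axis is inset half a diameter from the nearest pair of seat edges (so the leg's bounding box is flush with the corner).

B is a spool: two coaxial disc flanges of radius 109 mm and thickness 19 mm, joined by a core cylinder of radius 16 mm and height 147 mm. The lower flange rests on z = 0 and the three cylinders share a vertical axis.

C is a long wooden bench with a 1128 mm (x) × 324 mm (y) seat, 43 mm thick, its top surface 456 mm above the floor. Four 45 mm square legs at the seat corners, flush with the edges, run from z = 0 to the seat underside.

The spool is on top of the stool. The bench is against the stool's +x side, with their −y faces flush.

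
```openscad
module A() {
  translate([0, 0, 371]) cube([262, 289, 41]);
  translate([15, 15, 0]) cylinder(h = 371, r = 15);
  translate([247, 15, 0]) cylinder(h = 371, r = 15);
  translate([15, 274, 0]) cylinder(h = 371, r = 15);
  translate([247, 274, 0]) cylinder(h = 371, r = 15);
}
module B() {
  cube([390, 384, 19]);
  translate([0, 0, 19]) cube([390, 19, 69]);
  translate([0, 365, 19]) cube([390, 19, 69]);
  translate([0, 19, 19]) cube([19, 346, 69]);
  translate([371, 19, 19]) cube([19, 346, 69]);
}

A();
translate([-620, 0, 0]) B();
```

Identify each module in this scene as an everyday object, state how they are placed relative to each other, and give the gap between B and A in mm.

A is a stool. B is an open box. The open box is on the floor beside the stool on its −x side. The gap between the open box and the stool is 230 mm.

The open box's nearest face is 230 mm from the stool's −x face.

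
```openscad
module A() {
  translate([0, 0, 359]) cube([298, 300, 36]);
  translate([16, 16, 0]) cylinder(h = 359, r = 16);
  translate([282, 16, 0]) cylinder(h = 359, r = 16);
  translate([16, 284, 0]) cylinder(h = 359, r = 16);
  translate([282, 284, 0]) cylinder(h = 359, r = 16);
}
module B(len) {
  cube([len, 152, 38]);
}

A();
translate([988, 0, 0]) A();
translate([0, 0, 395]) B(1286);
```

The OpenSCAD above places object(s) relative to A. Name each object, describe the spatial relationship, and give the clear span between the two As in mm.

Second stool starts at x = 988; first ends at x = 298; clear span = 988 − 298 = 690 mm.

A is a stool. B is a beam. A beam spans the tops of two stools. The clear span between the two stools is 690 mm.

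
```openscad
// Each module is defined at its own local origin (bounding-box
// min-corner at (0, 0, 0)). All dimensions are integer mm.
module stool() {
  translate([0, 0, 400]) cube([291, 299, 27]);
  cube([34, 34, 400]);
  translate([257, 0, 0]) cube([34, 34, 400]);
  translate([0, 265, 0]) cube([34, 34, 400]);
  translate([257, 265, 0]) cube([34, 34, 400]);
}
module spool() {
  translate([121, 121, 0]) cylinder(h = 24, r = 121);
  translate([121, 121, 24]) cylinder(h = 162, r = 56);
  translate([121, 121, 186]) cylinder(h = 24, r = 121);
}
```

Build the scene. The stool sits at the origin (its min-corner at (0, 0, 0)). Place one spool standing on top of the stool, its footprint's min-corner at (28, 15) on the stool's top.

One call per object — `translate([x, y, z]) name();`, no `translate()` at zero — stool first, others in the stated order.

stool();
translate([28, 15, 427]) spool();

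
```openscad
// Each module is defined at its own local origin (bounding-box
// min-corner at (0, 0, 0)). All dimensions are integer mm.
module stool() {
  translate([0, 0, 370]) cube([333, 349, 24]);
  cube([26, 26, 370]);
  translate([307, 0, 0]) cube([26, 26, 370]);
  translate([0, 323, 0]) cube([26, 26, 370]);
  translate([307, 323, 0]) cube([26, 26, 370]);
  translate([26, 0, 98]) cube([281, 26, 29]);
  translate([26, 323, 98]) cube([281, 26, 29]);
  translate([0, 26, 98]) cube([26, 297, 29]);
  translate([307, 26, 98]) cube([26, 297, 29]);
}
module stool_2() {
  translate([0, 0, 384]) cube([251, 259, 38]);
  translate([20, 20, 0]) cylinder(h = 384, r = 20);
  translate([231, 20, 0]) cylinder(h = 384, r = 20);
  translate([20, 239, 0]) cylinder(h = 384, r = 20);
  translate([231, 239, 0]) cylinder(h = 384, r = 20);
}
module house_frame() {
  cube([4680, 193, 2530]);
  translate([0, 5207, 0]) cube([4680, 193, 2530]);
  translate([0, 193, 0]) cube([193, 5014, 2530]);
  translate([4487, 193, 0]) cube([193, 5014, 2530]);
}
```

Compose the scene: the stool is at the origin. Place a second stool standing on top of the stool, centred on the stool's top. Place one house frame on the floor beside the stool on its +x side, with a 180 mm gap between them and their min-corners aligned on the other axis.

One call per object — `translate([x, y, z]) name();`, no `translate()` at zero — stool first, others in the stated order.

stool();
translate([41, 45, 394]) stool_2();
translate([513, 0, 0]) house_frame();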